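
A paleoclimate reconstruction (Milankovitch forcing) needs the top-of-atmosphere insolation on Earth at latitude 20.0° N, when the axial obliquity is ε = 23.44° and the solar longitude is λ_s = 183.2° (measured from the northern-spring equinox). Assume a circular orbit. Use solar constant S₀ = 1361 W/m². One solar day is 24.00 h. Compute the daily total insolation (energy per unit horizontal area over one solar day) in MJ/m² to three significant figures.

Solar declination: sin δ = sin ε · sin λ_s = sin 23.44° × sin 183.2° = -0.02221, so δ = -1.272°.
cos H₀ = −tan(+20.0°) tan(-1.272°) = 0.0081, H₀ = 1.5627 rad.
Bracket: H₀ sin φ sin δ + cos φ cos δ sin H₀ = 1.5627×0.34202×-0.02221 + 0.93969×0.99975×0.99997 = -0.011871 + 0.939427 = 0.927556.
Q̄ = (S₀/π) × [bracket] = (1361/π) × 0.927556 = 401.84 W/m².
Daily total = Q̄ × 24.00 h × 3600 s/h = 401.84 × 24.00 × 3600 / 10⁶ = 34.72 MJ/m².

34.7 MJ/m²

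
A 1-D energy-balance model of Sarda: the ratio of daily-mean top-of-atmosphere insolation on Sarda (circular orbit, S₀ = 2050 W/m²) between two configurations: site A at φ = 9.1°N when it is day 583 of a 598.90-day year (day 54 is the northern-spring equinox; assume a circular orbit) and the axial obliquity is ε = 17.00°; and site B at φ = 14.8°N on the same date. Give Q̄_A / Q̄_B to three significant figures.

— Configuration A (φ=+9.1°):
Solar longitude: λ_s = 360° × (583 − 54)/598.90 = 317.983°.
sin δ = sin 17.00° × sin 317.983° = -0.19570, so δ = -11.286°.
cos H₀ = −tan(+9.1°) tan(-11.286°) = 0.0320, H₀ = 1.5388 rad.
Bracket: H₀ sin φ sin δ + cos φ cos δ sin H₀ = 1.5388×0.15816×-0.19570 + 0.98741×0.98066×0.99949 = -0.047629 + 0.967820 = 0.920191.
Q̄ = (S₀/π) × [bracket] = (2050/π) × 0.920191 = 600.46 W/m².
— Configuration B (φ=+14.8°):
cos H₀ = −tan(+14.8°) tan(-11.286°) = 0.0527, H₀ = 1.5180 rad.
Bracket: H₀ sin φ sin δ + cos φ cos δ sin H₀ = 1.5180×0.25545×-0.19570 + 0.96682×0.98066×0.99861 = -0.075887 + 0.946804 = 0.870917.
Q̄ = (S₀/π) × [bracket] = (2050/π) × 0.870917 = 568.30 W/m².
Ratio Q̄_A / Q̄_B = 600.46 / 568.30 = 1.057.

Q̄_A / Q̄_B ≈ 1.06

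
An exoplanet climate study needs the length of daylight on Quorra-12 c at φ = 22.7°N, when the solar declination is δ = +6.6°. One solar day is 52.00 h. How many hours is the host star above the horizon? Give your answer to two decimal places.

26.80 h

cos H₀ = −tan φ · tan δ = −tan(+22.7°) × tan(+6.600°) = -0.0484, so H₀ = 1.6192 rad = 92.77°.
Daylight = 2H₀/(2π) × 52.00 h = (1.6192/π) × 52.00 = 26.80 h.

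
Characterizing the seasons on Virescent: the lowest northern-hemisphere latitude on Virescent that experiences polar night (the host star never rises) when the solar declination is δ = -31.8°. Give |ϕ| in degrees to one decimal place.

Polar night requires cos h₀ = −tan ϕ tan δ ≥ 1, i.e. tan ϕ tan δ ≤ −1.
The boundary is |tan ϕ| · |tan δ| = 1, so |ϕ| = 90° − |δ| = 90° − 31.8° = 58.2° in the northern hemisphere.

|ϕ| = 58.2°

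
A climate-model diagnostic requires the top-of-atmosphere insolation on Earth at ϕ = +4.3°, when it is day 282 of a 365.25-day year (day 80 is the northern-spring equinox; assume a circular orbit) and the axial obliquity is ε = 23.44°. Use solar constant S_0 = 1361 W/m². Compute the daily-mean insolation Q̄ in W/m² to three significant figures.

Solar longitude: L_s = 360° × (282 − 80)/365.25 = 199.097°.
sin δ = sin 23.44° × sin 199.097° = -0.13014, so δ = -7.478°.
cos h₀ = −tan(+4.3°) tan(-7.478°) = 0.0099, h₀ = 1.5609 rad.
Bracket: h₀ sin ϕ sin δ + cos ϕ cos δ sin h₀ = 1.5609×0.07498×-0.13014 + 0.99719×0.99150×0.99995 = -0.015231 + 0.988664 = 0.973433.
Q̄ = (S_0/π) × [bracket] = (1361/π) × 0.973433 = 421.7 W/m².

Q̄ ≈ 422 W/m²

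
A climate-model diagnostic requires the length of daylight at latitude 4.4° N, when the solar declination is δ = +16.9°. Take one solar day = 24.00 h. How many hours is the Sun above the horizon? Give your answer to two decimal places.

cos h₀ = −tan ϕ · tan δ = −tan(+4.4°) × tan(+16.900°) = -0.0234, so h₀ = 1.5942 rad = 91.34°.
Daylight = 2h₀/(2π) × 24.00 h = (1.5942/π) × 24.00 = 12.18 h.

12.18 h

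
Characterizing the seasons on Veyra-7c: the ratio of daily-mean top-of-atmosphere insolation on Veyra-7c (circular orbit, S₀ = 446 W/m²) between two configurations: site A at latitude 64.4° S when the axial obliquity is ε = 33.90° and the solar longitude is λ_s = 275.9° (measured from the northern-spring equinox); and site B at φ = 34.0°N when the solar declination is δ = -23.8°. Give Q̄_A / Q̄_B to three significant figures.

— Configuration A (φ=-64.4°):
Solar declination: sin δ = sin ε · sin λ_s = sin 33.90° × sin 275.9° = -0.55479, so δ = -33.696°.
cos H₀ = −tan(-64.4°) tan(-33.696°) = -1.3918 ≤ −1 ⇒ polar day, H₀ = π.
Bracket: H₀ sin φ sin δ + cos φ cos δ sin H₀ = 3.1416×-0.90183×-0.55479 + 0.43209×0.83199×0.00000 = 1.571825 + 0.000000 = 1.571825.
Q̄ = (S₀/π) × [bracket] = (446/π) × 1.571825 = 223.15 W/m².
— Configuration B (φ=+34.0°):
cos H₀ = −tan(+34.0°) tan(-23.800°) = 0.2975, H₀ = 1.2687 rad.
Bracket: H₀ sin φ sin δ + cos φ cos δ sin H₀ = 1.2687×0.55919×-0.40355 + 0.82904×0.91496×0.95472 = -0.286296 + 0.724192 = 0.437896.
Q̄ = (S₀/π) × [bracket] = (446/π) × 0.437896 = 62.166 W/m².
Ratio Q̄_A / Q̄_B = 223.15 / 62.166 = 3.590.

Q̄_A / Q̄_B ≈ 3.59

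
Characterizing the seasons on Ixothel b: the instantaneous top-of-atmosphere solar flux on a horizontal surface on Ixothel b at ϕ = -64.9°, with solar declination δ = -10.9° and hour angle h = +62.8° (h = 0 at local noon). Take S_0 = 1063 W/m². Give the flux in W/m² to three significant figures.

cos θ_z = sin ϕ sin δ + cos ϕ cos δ cos h = 0.171239 + 0.190402 = 0.361641.
Flux = S_0 · cos θ_z = 1063 × 0.361641 = 384.4 W/m².

384 W/m²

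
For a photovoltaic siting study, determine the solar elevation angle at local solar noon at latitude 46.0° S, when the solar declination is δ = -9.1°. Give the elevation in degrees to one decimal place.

At local noon the hour angle is zero, so the zenith angle equals |ϕ − δ| = |-46.0° − (-9.100°)| = 36.900°.
Elevation = 90° − 36.900° = 53.1°.

53.1°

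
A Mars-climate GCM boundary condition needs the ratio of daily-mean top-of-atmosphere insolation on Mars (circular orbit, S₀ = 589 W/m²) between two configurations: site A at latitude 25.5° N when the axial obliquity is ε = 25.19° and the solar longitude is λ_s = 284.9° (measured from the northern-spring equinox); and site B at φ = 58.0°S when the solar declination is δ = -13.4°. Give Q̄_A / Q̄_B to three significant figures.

— Configuration A (φ=+25.5°):
Solar declination: sin δ = sin ε · sin λ_s = sin 25.19° × sin 284.9° = -0.41131, so δ = -24.287°.
cos H₀ = −tan(+25.5°) tan(-24.287°) = 0.2152, H₀ = 1.3539 rad.
Bracket: H₀ sin φ sin δ + cos φ cos δ sin H₀ = 1.3539×0.43051×-0.41131 + 0.90259×0.91150×0.97656 = -0.239739 + 0.803426 = 0.563687.
Q̄ = (S₀/π) × [bracket] = (589/π) × 0.563687 = 105.68 W/m².
— Configuration B (φ=-58.0°):
cos H₀ = −tan(-58.0°) tan(-13.400°) = -0.3813, H₀ = 1.9619 rad.
Bracket: H₀ sin φ sin δ + cos φ cos δ sin H₀ = 1.9619×-0.84805×-0.23175 + 0.52992×0.97278×0.92447 = 0.385583 + 0.476560 = 0.862143.
Q̄ = (S₀/π) × [bracket] = (589/π) × 0.862143 = 161.64 W/m².
Ratio Q̄_A / Q̄_B = 105.68 / 161.64 = 0.6538.

Q̄_A / Q̄_B ≈ 0.654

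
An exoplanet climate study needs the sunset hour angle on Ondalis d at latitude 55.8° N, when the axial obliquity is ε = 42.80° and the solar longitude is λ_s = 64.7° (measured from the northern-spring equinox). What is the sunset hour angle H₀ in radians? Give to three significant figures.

H₀ = 3.14 rad

Solar declination: sin δ = sin ε · sin λ_s = sin 42.80° × sin 64.7° = 0.61427, so δ = +37.899°.
Sunrise equation: cos H₀ = −tan φ · tan δ = -1.1455 ≤ −1, so the host star never sets (polar day) and H₀ = π.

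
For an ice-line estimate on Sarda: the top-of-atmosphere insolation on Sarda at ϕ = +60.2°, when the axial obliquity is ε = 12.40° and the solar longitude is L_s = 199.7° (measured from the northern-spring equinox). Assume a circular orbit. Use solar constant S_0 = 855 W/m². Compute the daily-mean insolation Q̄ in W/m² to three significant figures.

Q̄ ≈ 109 W/m²

Solar declination: sin δ = sin ε · sin L_s = sin 12.40° × sin 199.7° = -0.07239, so δ = -4.151°.
cos h₀ = −tan(+60.2°) tan(-4.151°) = 0.1267, h₀ = 1.4437 rad.
Bracket: h₀ sin ϕ sin δ + cos ϕ cos δ sin h₀ = 1.4437×0.86777×-0.07239 + 0.49697×0.99738×0.99194 = -0.090690 + 0.491673 = 0.400983.
Q̄ = (S_0/π) × [bracket] = (855/π) × 0.400983 = 109.1 W/m².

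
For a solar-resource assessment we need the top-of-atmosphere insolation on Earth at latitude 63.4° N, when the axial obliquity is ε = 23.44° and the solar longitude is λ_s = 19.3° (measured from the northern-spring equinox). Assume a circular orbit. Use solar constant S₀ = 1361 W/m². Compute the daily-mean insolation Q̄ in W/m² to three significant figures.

Q̄ ≈ 279 W/m²

Solar declination: sin δ = sin ε · sin λ_s = sin 23.44° × sin 19.3° = 0.13147, so δ = +7.555°.
cos H₀ = −tan(+63.4°) tan(+7.555°) = -0.2648, H₀ = 1.8388 rad.
Bracket: H₀ sin φ sin δ + cos φ cos δ sin H₀ = 1.8388×0.89415×0.13147 + 0.44776×0.99132×0.96429 = 0.216158 + 0.428023 = 0.644181.
Q̄ = (S₀/π) × [bracket] = (1361/π) × 0.644181 = 279.1 W/m².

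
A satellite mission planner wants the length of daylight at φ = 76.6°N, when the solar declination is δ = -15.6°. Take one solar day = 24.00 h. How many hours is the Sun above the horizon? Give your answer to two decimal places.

0.00 h

cos H₀ = −tan φ · tan δ = 1.1720 ≥ 1, so the Sun never rises (polar night) and H₀ = 0.
Daylight = 2H₀/(2π) × 24.00 h = (0.0000/π) × 24.00 = 0.00 h.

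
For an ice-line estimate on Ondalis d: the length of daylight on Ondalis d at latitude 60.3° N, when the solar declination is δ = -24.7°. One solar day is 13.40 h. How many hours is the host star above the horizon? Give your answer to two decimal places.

cos h₀ = −tan ϕ · tan δ = −tan(+60.3°) × tan(-24.700°) = 0.8064, so h₀ = 0.6328 rad = 36.26°.
Daylight = 2h₀/(2π) × 13.40 h = (0.6328/π) × 13.40 = 2.70 h.

2.70 h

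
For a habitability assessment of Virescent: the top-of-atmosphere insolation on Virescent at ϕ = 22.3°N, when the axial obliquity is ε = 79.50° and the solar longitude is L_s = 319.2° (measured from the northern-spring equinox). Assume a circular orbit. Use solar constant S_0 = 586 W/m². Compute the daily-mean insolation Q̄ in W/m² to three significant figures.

Solar declination: sin δ = sin ε · sin L_s = sin 79.50° × sin 319.2° = -0.64248, so δ = -39.977°.
cos h₀ = −tan(+22.3°) tan(-39.977°) = 0.3439, h₀ = 1.2198 rad.
Bracket: h₀ sin ϕ sin δ + cos ϕ cos δ sin h₀ = 1.2198×0.37946×-0.64248 + 0.92521×0.76630×0.93902 = -0.297382 + 0.665754 = 0.368372.
Q̄ = (S_0/π) × [bracket] = (586/π) × 0.368372 = 68.71 W/m².

Q̄ ≈ 68.7 W/m²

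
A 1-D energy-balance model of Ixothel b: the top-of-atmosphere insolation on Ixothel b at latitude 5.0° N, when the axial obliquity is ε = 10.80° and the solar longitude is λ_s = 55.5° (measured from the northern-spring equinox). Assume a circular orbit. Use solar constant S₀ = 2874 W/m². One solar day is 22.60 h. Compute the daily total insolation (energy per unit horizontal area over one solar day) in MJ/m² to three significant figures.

74.8 MJ/m²

Solar declination: sin δ = sin ε · sin λ_s = sin 10.80° × sin 55.5° = 0.15443, so δ = +8.883°.
cos H₀ = −tan(+5.0°) tan(+8.883°) = -0.0137, H₀ = 1.5845 rad.
Bracket: H₀ sin φ sin δ + cos φ cos δ sin H₀ = 1.5845×0.08716×0.15443 + 0.99619×0.98800×0.99991 = 0.021328 + 0.984147 = 1.005475.
Q̄ = (S₀/π) × [bracket] = (2874/π) × 1.005475 = 919.83 W/m².
Daily total = Q̄ × 22.60 h × 3600 s/h = 919.83 × 22.60 × 3600 / 10⁶ = 74.84 MJ/m².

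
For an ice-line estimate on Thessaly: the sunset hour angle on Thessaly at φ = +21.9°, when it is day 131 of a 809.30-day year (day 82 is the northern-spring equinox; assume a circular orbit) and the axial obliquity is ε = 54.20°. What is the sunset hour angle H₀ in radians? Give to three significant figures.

Solar longitude: λ_s = 360° × (131 − 82)/809.30 = 21.797°.
sin δ = sin 54.20° × sin 21.797° = 0.30116, so δ = +17.527°.
cos H₀ = −tan φ · tan δ = −tan(+21.9°) × tan(+17.527°) = -0.1270, so H₀ = 1.6981 rad = 97.29°.

H₀ = 1.70 rad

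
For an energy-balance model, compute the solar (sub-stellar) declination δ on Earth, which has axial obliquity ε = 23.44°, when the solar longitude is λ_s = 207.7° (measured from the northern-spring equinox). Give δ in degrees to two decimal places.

sin δ = sin ε · sin λ_s = sin 23.44° × sin 207.7° = -0.184909.
δ = arcsin(-0.184909) = -10.66°.

δ = -10.66°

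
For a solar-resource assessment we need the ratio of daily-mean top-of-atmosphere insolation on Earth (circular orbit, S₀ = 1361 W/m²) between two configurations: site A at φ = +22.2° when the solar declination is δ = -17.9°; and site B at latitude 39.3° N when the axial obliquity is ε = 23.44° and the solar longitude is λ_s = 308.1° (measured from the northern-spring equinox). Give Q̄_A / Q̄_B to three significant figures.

— Configuration A (φ=+22.2°):
cos H₀ = −tan(+22.2°) tan(-17.900°) = 0.1318, H₀ = 1.4386 rad.
Bracket: H₀ sin φ sin δ + cos φ cos δ sin H₀ = 1.4386×0.37784×-0.30736 + 0.92587×0.95159×0.99127 = -0.167069 + 0.873357 = 0.706288.
Q̄ = (S₀/π) × [bracket] = (1361/π) × 0.706288 = 305.98 W/m².
— Configuration B (φ=+39.3°):
Solar declination: sin δ = sin ε · sin λ_s = sin 23.44° × sin 308.1° = -0.31303, so δ = -18.242°.
cos H₀ = −tan(+39.3°) tan(-18.242°) = 0.2698, H₀ = 1.2976 rad.
Bracket: H₀ sin φ sin δ + cos φ cos δ sin H₀ = 1.2976×0.63338×-0.31303 + 0.77384×0.94974×0.96292 = -0.257271 + 0.707695 = 0.450424.
Q̄ = (S₀/π) × [bracket] = (1361/π) × 0.450424 = 195.13 W/m².
Ratio Q̄_A / Q̄_B = 305.98 / 195.13 = 1.568.

Q̄_A / Q̄_B ≈ 1.57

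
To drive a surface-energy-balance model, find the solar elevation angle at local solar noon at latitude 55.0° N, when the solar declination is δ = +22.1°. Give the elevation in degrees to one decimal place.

At local noon the hour angle is zero, so the zenith angle equals |φ − δ| = |+55.0° − (+22.100°)| = 32.900°.
Elevation = 90° − 32.900° = 57.1°.

57.1°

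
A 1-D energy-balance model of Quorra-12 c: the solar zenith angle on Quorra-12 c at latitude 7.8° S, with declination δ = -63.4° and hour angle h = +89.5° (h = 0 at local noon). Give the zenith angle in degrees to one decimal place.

cos θ_z = sin φ sin δ + cos φ cos δ cos h = 0.121351 + 0.003871 = 0.125222.
θ_z = arccos(0.125222) = 82.8°.

θ_z = 82.8°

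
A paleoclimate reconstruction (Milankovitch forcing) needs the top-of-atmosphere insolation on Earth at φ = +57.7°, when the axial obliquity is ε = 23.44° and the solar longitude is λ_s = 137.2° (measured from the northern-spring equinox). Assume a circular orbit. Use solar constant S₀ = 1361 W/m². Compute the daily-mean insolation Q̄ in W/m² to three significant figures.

Solar declination: sin δ = sin ε · sin λ_s = sin 23.44° × sin 137.2° = 0.27027, so δ = +15.681°.
cos H₀ = −tan(+57.7°) tan(+15.681°) = -0.4441, H₀ = 2.0309 rad.
Bracket: H₀ sin φ sin δ + cos φ cos δ sin H₀ = 2.0309×0.84526×0.27027 + 0.53435×0.96278×0.89600 = 0.463956 + 0.460957 = 0.924913.
Q̄ = (S₀/π) × [bracket] = (1361/π) × 0.924913 = 400.7 W/m².

Q̄ ≈ 401 W/m²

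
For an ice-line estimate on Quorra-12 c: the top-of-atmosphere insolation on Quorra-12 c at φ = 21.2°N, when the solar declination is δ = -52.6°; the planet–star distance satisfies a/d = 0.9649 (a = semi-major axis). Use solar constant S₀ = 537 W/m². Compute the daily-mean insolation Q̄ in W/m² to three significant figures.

cos H₀ = −tan(+21.2°) tan(-52.600°) = 0.5073, H₀ = 1.0387 rad.
Bracket: H₀ sin φ sin δ + cos φ cos δ sin H₀ = 1.0387×0.36162×-0.79441 + 0.93232×0.60738×0.86176 = -0.298392 + 0.487991 = 0.189599.
Inverse-square distance factor (a/d)² = 0.9649² = 0.931032.
Q̄ = (S₀/π) × 0.931032 × [bracket] = (537/π) × 0.931032 × 0.189599 = 30.17 W/m².

Q̄ ≈ 30.2 W/m²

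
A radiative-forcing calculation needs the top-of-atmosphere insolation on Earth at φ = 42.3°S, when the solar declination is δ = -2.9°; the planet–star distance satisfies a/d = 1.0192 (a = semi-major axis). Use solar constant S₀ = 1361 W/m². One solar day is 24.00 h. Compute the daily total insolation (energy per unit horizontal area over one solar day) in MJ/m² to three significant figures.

30.8 MJ/m²

cos H₀ = −tan(-42.3°) tan(-2.900°) = -0.0461, H₀ = 1.6169 rad.
Bracket: H₀ sin φ sin δ + cos φ cos δ sin H₀ = 1.6169×-0.67301×-0.05059 + 0.73963×0.99872×0.99894 = 0.055052 + 0.737900 = 0.792952.
Inverse-square distance factor (a/d)² = 1.0192² = 1.038769.
Q̄ = (S₀/π) × 1.038769 × [bracket] = (1361/π) × 1.038769 × 0.792952 = 356.84 W/m².
Daily total = Q̄ × 24.00 h × 3600 s/h = 356.84 × 24.00 × 3600 / 10⁶ = 30.83 MJ/m².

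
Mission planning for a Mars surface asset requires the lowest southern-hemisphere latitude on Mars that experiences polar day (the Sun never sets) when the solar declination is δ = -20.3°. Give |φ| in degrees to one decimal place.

Polar day requires cos H₀ = −tan φ tan δ ≤ −1, i.e. tan φ tan δ ≥ 1.
The boundary is |tan φ| · |tan δ| = 1, so |φ| = 90° − |δ| = 90° − 20.3° = 69.7° in the southern hemisphere.

|φ| = 69.7°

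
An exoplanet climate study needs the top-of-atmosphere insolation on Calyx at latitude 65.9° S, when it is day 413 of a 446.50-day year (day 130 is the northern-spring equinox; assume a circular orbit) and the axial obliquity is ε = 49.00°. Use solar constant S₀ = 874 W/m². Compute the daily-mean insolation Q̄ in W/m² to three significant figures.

Q̄ ≈ 449 W/m²

Solar longitude: λ_s = 360° × (413 − 130)/446.50 = 228.175°.
sin δ = sin 49.00° × sin 228.175° = -0.56240, so δ = -34.222°.
cos H₀ = −tan(-65.9°) tan(-34.222°) = -1.5205 ≤ −1 ⇒ polar day, H₀ = π.
Bracket: H₀ sin φ sin δ + cos φ cos δ sin H₀ = 3.1416×-0.91283×-0.56240 + 0.40833×0.82687×0.00000 = 1.612821 + 0.000000 = 1.612821.
Q̄ = (S₀/π) × [bracket] = (874/π) × 1.612821 = 448.7 W/m².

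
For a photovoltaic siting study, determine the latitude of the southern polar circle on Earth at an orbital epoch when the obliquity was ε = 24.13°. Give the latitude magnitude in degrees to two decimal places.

65.87°

The polar circle is the lowest latitude that experiences at least one full rotation of continuous darkness at the northern-summer solstice; it lies at |ϕ| = 90° − ε = 90° − 24.13° = 65.87°.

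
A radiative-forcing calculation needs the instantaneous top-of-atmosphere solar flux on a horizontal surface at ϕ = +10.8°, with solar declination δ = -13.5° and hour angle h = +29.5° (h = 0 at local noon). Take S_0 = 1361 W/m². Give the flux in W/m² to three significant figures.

cos θ_z = sin ϕ sin δ + cos ϕ cos δ cos h = -0.043743 + 0.831317 = 0.787574.
Flux = S_0 · cos θ_z = 1361 × 0.787574 = 1072 W/m².

1.07e+03 W/m²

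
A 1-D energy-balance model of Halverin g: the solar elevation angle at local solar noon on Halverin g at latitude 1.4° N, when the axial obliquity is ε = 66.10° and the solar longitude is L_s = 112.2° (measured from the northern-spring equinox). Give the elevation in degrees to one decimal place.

Solar declination: sin δ = sin ε · sin L_s = sin 66.10° × sin 112.2° = 0.84648, so δ = +57.831°.
At local noon the hour angle is zero, so the zenith angle equals |ϕ − δ| = |+1.4° − (+57.831°)| = 56.431°.
Elevation = 90° − 56.431° = 33.6°.

33.6°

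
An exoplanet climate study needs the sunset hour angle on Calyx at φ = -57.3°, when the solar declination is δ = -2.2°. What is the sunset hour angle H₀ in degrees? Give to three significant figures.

H₀ = 93.4°

cos H₀ = −tan φ · tan δ = −tan(-57.3°) × tan(-2.200°) = -0.0598, so H₀ = 1.6307 rad = 93.43°.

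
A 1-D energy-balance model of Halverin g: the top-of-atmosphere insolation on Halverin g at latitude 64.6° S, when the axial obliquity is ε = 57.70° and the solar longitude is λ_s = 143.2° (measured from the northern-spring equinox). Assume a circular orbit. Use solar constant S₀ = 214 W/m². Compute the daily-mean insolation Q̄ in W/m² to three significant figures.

Solar declination: sin δ = sin ε · sin λ_s = sin 57.70° × sin 143.2° = 0.50633, so δ = +30.420°.
cos H₀ = −tan(-64.6°) tan(+30.420°) = 1.2366 ≥ 1 ⇒ polar night, H₀ = 0 and Q̄ = 0.

Q̄ ≈ 0.00 W/m²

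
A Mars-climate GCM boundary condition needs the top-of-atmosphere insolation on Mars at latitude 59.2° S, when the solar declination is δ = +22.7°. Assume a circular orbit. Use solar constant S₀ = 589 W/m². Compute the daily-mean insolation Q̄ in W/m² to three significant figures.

cos H₀ = −tan(-59.2°) tan(+22.700°) = 0.7017, H₀ = 0.7930 rad.
Bracket: H₀ sin φ sin δ + cos φ cos δ sin H₀ = 0.7930×-0.85896×0.38591 + 0.51204×0.92254×0.71245 = -0.262865 + 0.336545 = 0.073680.
Q̄ = (S₀/π) × [bracket] = (589/π) × 0.073680 = 13.81 W/m².

Q̄ ≈ 13.8 W/m²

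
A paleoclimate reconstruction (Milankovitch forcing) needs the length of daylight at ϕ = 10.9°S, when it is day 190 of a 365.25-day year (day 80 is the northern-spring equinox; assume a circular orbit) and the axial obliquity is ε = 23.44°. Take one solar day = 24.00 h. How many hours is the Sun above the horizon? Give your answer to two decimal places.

11.40 h

Solar longitude: L_s = 360° × (190 − 80)/365.25 = 108.419°.
sin δ = sin 23.44° × sin 108.419° = 0.37741, so δ = +22.173°.
cos h₀ = −tan ϕ · tan δ = −tan(-10.9°) × tan(+22.173°) = 0.0785, so h₀ = 1.4922 rad = 85.50°.
Daylight = 2h₀/(2π) × 24.00 h = (1.4922/π) × 24.00 = 11.40 h.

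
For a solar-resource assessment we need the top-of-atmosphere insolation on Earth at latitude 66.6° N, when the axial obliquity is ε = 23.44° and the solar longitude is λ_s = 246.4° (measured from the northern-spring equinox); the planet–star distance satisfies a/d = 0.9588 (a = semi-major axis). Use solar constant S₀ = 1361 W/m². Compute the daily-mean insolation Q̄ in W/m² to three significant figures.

Q̄ ≈ 4.11 W/m²

Solar declination: sin δ = sin ε · sin λ_s = sin 23.44° × sin 246.4° = -0.36452, so δ = -21.378°.
cos H₀ = −tan(+66.6°) tan(-21.378°) = 0.9046, H₀ = 0.4404 rad.
Bracket: H₀ sin φ sin δ + cos φ cos δ sin H₀ = 0.4404×0.91775×-0.36452 + 0.39715×0.93120×0.42628 = -0.147331 + 0.157649 = 0.010318.
Inverse-square distance factor (a/d)² = 0.9588² = 0.919297.
Q̄ = (S₀/π) × 0.919297 × [bracket] = (1361/π) × 0.919297 × 0.010318 = 4.109 W/m².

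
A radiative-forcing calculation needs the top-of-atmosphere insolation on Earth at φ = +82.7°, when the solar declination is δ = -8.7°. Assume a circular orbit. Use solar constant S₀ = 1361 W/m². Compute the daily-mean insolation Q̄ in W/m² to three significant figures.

cos H₀ = −tan(+82.7°) tan(-8.700°) = 1.1945 ≥ 1 ⇒ polar night, H₀ = 0 and Q̄ = 0.

Q̄ ≈ 0.00 W/m²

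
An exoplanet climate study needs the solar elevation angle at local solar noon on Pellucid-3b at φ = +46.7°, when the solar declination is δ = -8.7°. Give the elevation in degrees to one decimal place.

34.6°

At local noon the hour angle is zero, so the zenith angle equals |φ − δ| = |+46.7° − (-8.700°)| = 55.400°.
Elevation = 90° − 55.400° = 34.6°.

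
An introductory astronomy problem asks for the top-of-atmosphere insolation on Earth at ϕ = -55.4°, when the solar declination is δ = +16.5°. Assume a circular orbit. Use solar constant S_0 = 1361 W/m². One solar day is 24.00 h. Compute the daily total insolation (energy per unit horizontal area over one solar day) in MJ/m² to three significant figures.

8.54 MJ/m²

cos h₀ = −tan(-55.4°) tan(+16.500°) = 0.4294, h₀ = 1.1270 rad.
Bracket: h₀ sin ϕ sin δ + cos ϕ cos δ sin h₀ = 1.1270×-0.82314×0.28402 + 0.56784×0.95882×0.90312 = -0.263479 + 0.491709 = 0.228230.
Q̄ = (S_0/π) × [bracket] = (1361/π) × 0.228230 = 98.874 W/m².
Daily total = Q̄ × 24.00 h × 3600 s/h = 98.874 × 24.00 × 3600 / 10⁶ = 8.543 MJ/m².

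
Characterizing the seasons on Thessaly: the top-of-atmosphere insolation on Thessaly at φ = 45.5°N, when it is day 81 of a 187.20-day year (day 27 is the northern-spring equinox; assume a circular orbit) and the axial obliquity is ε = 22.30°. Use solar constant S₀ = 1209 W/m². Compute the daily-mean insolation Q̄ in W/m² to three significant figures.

Q̄ ≈ 430 W/m²

Solar longitude: λ_s = 360° × (81 − 27)/187.20 = 103.846°.
sin δ = sin 22.30° × sin 103.846° = 0.36843, so δ = +21.619°.
cos H₀ = −tan(+45.5°) tan(+21.619°) = -0.4033, H₀ = 1.9859 rad.
Bracket: H₀ sin φ sin δ + cos φ cos δ sin H₀ = 1.9859×0.71325×0.36843 + 0.70091×0.92966×0.91507 = 0.521860 + 0.596267 = 1.118127.
Q̄ = (S₀/π) × [bracket] = (1209/π) × 1.118127 = 430.3 W/m².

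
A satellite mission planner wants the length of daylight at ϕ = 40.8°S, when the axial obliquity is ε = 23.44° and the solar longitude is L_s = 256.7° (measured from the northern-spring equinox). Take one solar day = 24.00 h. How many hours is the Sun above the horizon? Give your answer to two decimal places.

14.83 h

Solar declination: sin δ = sin ε · sin L_s = sin 23.44° × sin 256.7° = -0.38712, so δ = -22.775°.
cos h₀ = −tan ϕ · tan δ = −tan(-40.8°) × tan(-22.775°) = -0.3624, so h₀ = 1.9416 rad = 111.25°.
Daylight = 2h₀/(2π) × 24.00 h = (1.9416/π) × 24.00 = 14.83 h.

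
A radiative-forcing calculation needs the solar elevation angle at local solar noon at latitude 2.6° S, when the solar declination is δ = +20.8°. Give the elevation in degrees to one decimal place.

66.6°

At local noon the hour angle is zero, so the zenith angle equals |φ − δ| = |-2.6° − (+20.800°)| = 23.400°.
Elevation = 90° − 23.400° = 66.6°.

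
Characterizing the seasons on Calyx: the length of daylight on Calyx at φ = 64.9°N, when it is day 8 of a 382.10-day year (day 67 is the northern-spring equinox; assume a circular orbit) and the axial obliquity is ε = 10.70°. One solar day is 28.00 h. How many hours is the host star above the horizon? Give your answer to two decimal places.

10.99 h

Solar longitude: λ_s = 360° × (8 − 67)/382.10 = -55.588°, i.e. -55.588° + 360° = 304.412°.
sin δ = sin 10.70° × sin 304.412° = -0.15317, so δ = -8.811°.
cos H₀ = −tan φ · tan δ = −tan(+64.9°) × tan(-8.811°) = 0.3309, so H₀ = 1.2335 rad = 70.68°.
Daylight = 2H₀/(2π) × 28.00 h = (1.2335/π) × 28.00 = 10.99 h.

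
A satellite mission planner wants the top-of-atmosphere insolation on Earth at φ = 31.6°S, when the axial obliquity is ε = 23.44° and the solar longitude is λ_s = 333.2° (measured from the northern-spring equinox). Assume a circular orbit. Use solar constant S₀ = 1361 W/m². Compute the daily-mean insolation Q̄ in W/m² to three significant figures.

Solar declination: sin δ = sin ε · sin λ_s = sin 23.44° × sin 333.2° = -0.17935, so δ = -10.332°.
cos H₀ = −tan(-31.6°) tan(-10.332°) = -0.1122, H₀ = 1.6832 rad.
Bracket: H₀ sin φ sin δ + cos φ cos δ sin H₀ = 1.6832×-0.52399×-0.17935 + 0.85173×0.98378×0.99369 = 0.158183 + 0.832628 = 0.990811.
Q̄ = (S₀/π) × [bracket] = (1361/π) × 0.990811 = 429.2 W/m².

Q̄ ≈ 429 W/m²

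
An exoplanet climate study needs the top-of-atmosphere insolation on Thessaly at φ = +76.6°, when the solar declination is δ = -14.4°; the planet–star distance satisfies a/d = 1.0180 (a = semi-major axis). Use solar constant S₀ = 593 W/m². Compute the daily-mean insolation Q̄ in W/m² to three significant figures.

Q̄ ≈ 0.00 W/m²

cos H₀ = −tan(+76.6°) tan(-14.400°) = 1.0778 ≥ 1 ⇒ polar night, H₀ = 0 and Q̄ = 0.
Inverse-square distance factor (a/d)² = 1.0180² = 1.036324.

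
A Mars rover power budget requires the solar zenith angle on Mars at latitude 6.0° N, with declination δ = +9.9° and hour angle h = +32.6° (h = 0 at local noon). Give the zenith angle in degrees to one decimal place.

cos θ_z = sin ϕ sin δ + cos ϕ cos δ cos h = 0.017971 + 0.825361 = 0.843332.
θ_z = arccos(0.843332) = 32.5°.

θ_z = 32.5°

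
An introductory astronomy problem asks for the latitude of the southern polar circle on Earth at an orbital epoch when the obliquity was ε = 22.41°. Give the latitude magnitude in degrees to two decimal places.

The polar circle is the lowest latitude that experiences at least one full rotation of continuous darkness at the northern-summer solstice; it lies at |ϕ| = 90° − ε = 90° − 22.41° = 67.59°.

67.59°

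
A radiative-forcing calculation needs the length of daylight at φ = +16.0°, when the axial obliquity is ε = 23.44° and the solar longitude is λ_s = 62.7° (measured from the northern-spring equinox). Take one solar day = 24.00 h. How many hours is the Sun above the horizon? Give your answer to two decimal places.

12.83 h

Solar declination: sin δ = sin ε · sin λ_s = sin 23.44° × sin 62.7° = 0.35348, so δ = +20.700°.
cos H₀ = −tan φ · tan δ = −tan(+16.0°) × tan(+20.700°) = -0.1084, so H₀ = 1.6794 rad = 96.22°.
Daylight = 2H₀/(2π) × 24.00 h = (1.6794/π) × 24.00 = 12.83 h.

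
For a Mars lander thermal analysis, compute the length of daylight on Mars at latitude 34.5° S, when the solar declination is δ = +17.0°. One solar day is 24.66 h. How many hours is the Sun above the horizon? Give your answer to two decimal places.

cos H₀ = −tan φ · tan δ = −tan(-34.5°) × tan(+17.000°) = 0.2101, so H₀ = 1.3591 rad = 77.87°.
Daylight = 2H₀/(2π) × 24.66 h = (1.3591/π) × 24.66 = 10.67 h.

10.67 h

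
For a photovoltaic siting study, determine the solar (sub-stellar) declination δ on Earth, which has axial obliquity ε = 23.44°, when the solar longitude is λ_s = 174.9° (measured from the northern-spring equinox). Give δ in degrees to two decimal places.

sin δ = sin ε · sin λ_s = sin 23.44° × sin 174.9° = 0.035361.
δ = arcsin(0.035361) = +2.03°.

δ = +2.03°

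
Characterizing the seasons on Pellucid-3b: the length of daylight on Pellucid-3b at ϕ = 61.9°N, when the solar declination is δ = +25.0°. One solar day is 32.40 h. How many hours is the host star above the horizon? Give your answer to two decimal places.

27.15 h

cos h₀ = −tan ϕ · tan δ = −tan(+61.9°) × tan(+25.000°) = -0.8733, so h₀ = 2.6328 rad = 150.85°.
Daylight = 2h₀/(2π) × 32.40 h = (2.6328/π) × 32.40 = 27.15 h.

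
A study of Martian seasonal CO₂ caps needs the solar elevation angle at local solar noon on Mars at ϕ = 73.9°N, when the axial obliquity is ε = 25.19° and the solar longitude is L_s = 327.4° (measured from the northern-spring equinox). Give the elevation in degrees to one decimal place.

2.8°

Solar declination: sin δ = sin ε · sin L_s = sin 25.19° × sin 327.4° = -0.22931, so δ = -13.257°.
At local noon the hour angle is zero, so the zenith angle equals |ϕ − δ| = |+73.9° − (-13.257°)| = 87.157°.
Elevation = 90° − 87.157° = 2.8°.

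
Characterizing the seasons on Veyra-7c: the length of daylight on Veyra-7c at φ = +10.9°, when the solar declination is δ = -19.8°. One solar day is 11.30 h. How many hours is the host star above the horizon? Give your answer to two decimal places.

cos H₀ = −tan φ · tan δ = −tan(+10.9°) × tan(-19.800°) = 0.0693, so H₀ = 1.5014 rad = 86.02°.
Daylight = 2H₀/(2π) × 11.30 h = (1.5014/π) × 11.30 = 5.40 h.

5.40 h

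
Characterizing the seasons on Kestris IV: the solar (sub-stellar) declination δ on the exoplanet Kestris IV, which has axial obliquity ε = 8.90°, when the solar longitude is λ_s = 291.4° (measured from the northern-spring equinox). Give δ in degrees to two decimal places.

sin δ = sin ε · sin λ_s = sin 8.90° × sin 291.4° = -0.144044.
δ = arcsin(-0.144044) = -8.28°.

δ = -8.28°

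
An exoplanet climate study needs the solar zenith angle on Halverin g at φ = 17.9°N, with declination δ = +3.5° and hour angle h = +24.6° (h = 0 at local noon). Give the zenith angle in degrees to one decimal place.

θ_z = 28.1°

cos θ_z = sin φ sin δ + cos φ cos δ cos h = 0.018764 + 0.863610 = 0.882374.
θ_z = arccos(0.882374) = 28.1°.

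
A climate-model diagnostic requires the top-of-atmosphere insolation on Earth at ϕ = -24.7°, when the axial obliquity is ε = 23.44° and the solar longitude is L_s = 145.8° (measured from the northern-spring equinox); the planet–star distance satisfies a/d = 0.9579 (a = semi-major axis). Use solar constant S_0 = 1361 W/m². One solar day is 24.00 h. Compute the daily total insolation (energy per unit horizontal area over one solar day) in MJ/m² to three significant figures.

25.5 MJ/m²

Solar declination: sin δ = sin ε · sin L_s = sin 23.44° × sin 145.8° = 0.22359, so δ = +12.920°.
cos h₀ = −tan(-24.7°) tan(+12.920°) = 0.1055, h₀ = 1.4651 rad.
Bracket: h₀ sin ϕ sin δ + cos ϕ cos δ sin h₀ = 1.4651×-0.41787×0.22359 + 0.90851×0.97468×0.99442 = -0.136887 + 0.880565 = 0.743678.
Inverse-square distance factor (a/d)² = 0.9579² = 0.917572.
Q̄ = (S_0/π) × 0.917572 × [bracket] = (1361/π) × 0.917572 × 0.743678 = 295.62 W/m².
Daily total = Q̄ × 24.00 h × 3600 s/h = 295.62 × 24.00 × 3600 / 10⁶ = 25.54 MJ/m².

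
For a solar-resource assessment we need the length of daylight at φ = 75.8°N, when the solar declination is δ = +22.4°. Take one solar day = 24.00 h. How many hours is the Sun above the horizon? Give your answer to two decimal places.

24.00 h

Sunrise equation: cos H₀ = −tan φ · tan δ = -1.6289 ≤ −1, so the Sun never sets (polar day) and H₀ = π.
Daylight = 2H₀/(2π) × 24.00 h = (3.1416/π) × 24.00 = 24.00 h.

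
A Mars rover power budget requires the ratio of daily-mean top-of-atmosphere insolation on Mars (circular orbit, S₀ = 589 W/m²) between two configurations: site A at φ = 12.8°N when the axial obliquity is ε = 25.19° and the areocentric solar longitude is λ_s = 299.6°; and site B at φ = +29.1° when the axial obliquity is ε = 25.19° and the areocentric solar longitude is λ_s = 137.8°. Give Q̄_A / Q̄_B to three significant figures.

Q̄_A / Q̄_B ≈ 0.732

— Configuration A (φ=+12.8°):
sin δ = sin 25.19° × sin 299.6° = -0.37008, so δ = -21.720°.
cos H₀ = −tan(+12.8°) tan(-21.720°) = 0.0905, H₀ = 1.4802 rad.
Bracket: H₀ sin φ sin δ + cos φ cos δ sin H₀ = 1.4802×0.22155×-0.37008 + 0.97515×0.92900×0.99590 = -0.121363 + 0.902200 = 0.780837.
Q̄ = (S₀/π) × [bracket] = (589/π) × 0.780837 = 146.39 W/m².
— Configuration B (φ=+29.1°):
sin δ = sin 25.19° × sin 137.8° = 0.28590, so δ = +16.613°.
cos H₀ = −tan(+29.1°) tan(+16.613°) = -0.1661, H₀ = 1.7376 rad.
Bracket: H₀ sin φ sin δ + cos φ cos δ sin H₀ = 1.7376×0.48634×0.28590 + 0.87377×0.95826×0.98612 = 0.241604 + 0.825677 = 1.067281.
Q̄ = (S₀/π) × [bracket] = (589/π) × 1.067281 = 200.10 W/m².
Ratio Q̄_A / Q̄_B = 146.39 / 200.10 = 0.7316.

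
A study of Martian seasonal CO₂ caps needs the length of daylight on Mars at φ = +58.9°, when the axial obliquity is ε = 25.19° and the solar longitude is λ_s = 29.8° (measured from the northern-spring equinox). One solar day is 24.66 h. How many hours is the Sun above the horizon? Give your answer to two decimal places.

15.21 h

Solar declination: sin δ = sin ε · sin λ_s = sin 25.19° × sin 29.8° = 0.21152, so δ = +12.212°.
cos H₀ = −tan φ · tan δ = −tan(+58.9°) × tan(+12.212°) = -0.3588, so H₀ = 1.9377 rad = 111.02°.
Daylight = 2H₀/(2π) × 24.66 h = (1.9377/π) × 24.66 = 15.21 h.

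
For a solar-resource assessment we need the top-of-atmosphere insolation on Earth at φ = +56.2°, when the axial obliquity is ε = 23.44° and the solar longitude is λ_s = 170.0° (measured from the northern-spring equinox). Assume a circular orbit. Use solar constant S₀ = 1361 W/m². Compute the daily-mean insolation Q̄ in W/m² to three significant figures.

Solar declination: sin δ = sin ε · sin λ_s = sin 23.44° × sin 170.0° = 0.06908, so δ = +3.961°.
cos H₀ = −tan(+56.2°) tan(+3.961°) = -0.1034, H₀ = 1.6744 rad.
Bracket: H₀ sin φ sin δ + cos φ cos δ sin H₀ = 1.6744×0.83098×0.06908 + 0.55630×0.99761×0.99464 = 0.096117 + 0.551996 = 0.648113.
Q̄ = (S₀/π) × [bracket] = (1361/π) × 0.648113 = 280.8 W/m².

Q̄ ≈ 281 W/m²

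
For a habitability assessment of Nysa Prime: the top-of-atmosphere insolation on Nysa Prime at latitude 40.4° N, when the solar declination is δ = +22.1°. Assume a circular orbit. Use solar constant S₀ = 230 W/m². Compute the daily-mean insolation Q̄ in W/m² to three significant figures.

cos H₀ = −tan(+40.4°) tan(+22.100°) = -0.3456, H₀ = 1.9237 rad.
Bracket: H₀ sin φ sin δ + cos φ cos δ sin H₀ = 1.9237×0.64812×0.37622 + 0.76154×0.92653×0.93839 = 0.469067 + 0.662118 = 1.131185.
Q̄ = (S₀/π) × [bracket] = (230/π) × 1.131185 = 82.82 W/m².

Q̄ ≈ 82.8 W/m²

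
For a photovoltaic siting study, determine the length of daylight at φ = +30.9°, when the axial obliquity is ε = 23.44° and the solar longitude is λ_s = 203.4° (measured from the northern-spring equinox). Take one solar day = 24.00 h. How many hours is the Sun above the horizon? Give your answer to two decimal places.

11.27 h

Solar declination: sin δ = sin ε · sin λ_s = sin 23.44° × sin 203.4° = -0.15798, so δ = -9.090°.
cos H₀ = −tan φ · tan δ = −tan(+30.9°) × tan(-9.090°) = 0.0958, so H₀ = 1.4749 rad = 84.51°.
Daylight = 2H₀/(2π) × 24.00 h = (1.4749/π) × 24.00 = 11.27 h.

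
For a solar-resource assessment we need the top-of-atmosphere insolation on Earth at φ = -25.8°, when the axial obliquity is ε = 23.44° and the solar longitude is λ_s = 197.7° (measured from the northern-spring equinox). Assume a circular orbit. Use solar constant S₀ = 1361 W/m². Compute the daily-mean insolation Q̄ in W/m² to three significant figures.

Solar declination: sin δ = sin ε · sin λ_s = sin 23.44° × sin 197.7° = -0.12094, so δ = -6.946°.
cos H₀ = −tan(-25.8°) tan(-6.946°) = -0.0589, H₀ = 1.6297 rad.
Bracket: H₀ sin φ sin δ + cos φ cos δ sin H₀ = 1.6297×-0.43523×-0.12094 + 0.90032×0.99266×0.99826 = 0.085782 + 0.892157 = 0.977939.
Q̄ = (S₀/π) × [bracket] = (1361/π) × 0.977939 = 423.7 W/m².

Q̄ ≈ 424 W/m²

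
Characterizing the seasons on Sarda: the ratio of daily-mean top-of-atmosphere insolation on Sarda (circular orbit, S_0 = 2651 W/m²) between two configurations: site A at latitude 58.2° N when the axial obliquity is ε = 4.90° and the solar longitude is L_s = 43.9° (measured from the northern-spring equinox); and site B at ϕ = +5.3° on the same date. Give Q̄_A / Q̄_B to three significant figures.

Q̄_A / Q̄_B ≈ 0.606

— Configuration A (ϕ=+58.2°):
Solar declination: sin δ = sin ε · sin L_s = sin 4.90° × sin 43.9° = 0.05923, so δ = +3.396°.
cos h₀ = −tan(+58.2°) tan(+3.396°) = -0.0957, h₀ = 1.6666 rad.
Bracket: h₀ sin ϕ sin δ + cos ϕ cos δ sin h₀ = 1.6666×0.84989×0.05923 + 0.52696×0.99824×0.99541 = 0.083895 + 0.523618 = 0.607513.
Q̄ = (S_0/π) × [bracket] = (2651/π) × 0.607513 = 512.64 W/m².
— Configuration B (ϕ=+5.3°):
cos h₀ = −tan(+5.3°) tan(+3.396°) = -0.0055, h₀ = 1.5763 rad.
Bracket: h₀ sin ϕ sin δ + cos ϕ cos δ sin h₀ = 1.5763×0.09237×0.05923 + 0.99572×0.99824×0.99998 = 0.008624 + 0.993948 = 1.002572.
Q̄ = (S_0/π) × [bracket] = (2651/π) × 1.002572 = 846.01 W/m².
Ratio Q̄_A / Q̄_B = 512.64 / 846.01 = 0.6060.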